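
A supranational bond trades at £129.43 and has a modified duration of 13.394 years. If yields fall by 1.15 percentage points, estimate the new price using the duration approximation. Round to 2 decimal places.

Duration approximation: ΔP/P ≈ -D_mod · Δy = -13.394 × (-0.0115) = +0.154031.
New price ≈ 129.43 × (1 + 0.154031) = 149.36623233.

£149.37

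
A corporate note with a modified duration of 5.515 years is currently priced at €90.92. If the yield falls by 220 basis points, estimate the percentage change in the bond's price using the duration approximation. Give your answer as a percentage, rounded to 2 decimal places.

Duration approximation: ΔP/P ≈ -D_mod · Δy = -5.515 × (-0.022) = +0.121330.
As a percentage: +12.1330%.

+12.13%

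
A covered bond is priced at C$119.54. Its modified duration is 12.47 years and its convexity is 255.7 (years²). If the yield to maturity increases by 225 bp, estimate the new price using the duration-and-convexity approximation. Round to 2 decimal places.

Duration effect: -D_mod·Δy = -12.47 × (+0.0225) = -0.280575
Convexity effect: ½·C·(Δy)² = 0.5 × 255.7 × (0.0225)² = +0.0647240625
ΔP/P ≈ -0.280575 + 0.0647240625 = -0.2158509375
New price ≈ 119.54 × (1 - 0.2158509375) = 93.73717893125.

C$93.74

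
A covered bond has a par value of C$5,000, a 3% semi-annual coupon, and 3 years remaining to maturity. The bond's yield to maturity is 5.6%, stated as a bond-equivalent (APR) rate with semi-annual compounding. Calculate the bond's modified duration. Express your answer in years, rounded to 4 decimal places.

2.8078 years

Periodic yield y = 0.028. First find Macaulay duration:
  t   CF        PV=CF/(1+0.028)^t    t·PV
  1        75.00        72.9572        72.9572
  2        75.00        70.9700       141.9401
  3        75.00        69.0370       207.1110
  4        75.00        67.1566       268.6265
  5        75.00        65.3274       326.6372
  6     5,075.00     4,300.0882    25,800.5289
  Σ                  4,645.5365    26,817.8009
P = 4,645.5365; Macaulay duration = 26,817.8009 / 4,645.5365 = 5.77281 half-year periods = 2.88641 years.
Modified duration = D_Mac / (1 + y) = 2.88641 / 1.028 = 2.80779 years.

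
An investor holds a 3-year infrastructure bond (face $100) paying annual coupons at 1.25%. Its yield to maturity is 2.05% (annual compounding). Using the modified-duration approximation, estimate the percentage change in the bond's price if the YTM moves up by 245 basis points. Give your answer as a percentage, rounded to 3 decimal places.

-7.113%

Periodic yield y = 0.0205. Modified duration first:
  t   CF        PV=CF/(1+0.0205)^t    t·PV
  1         1.25         1.2249         1.2249
  2         1.25         1.2003         2.4006
  3       101.25        95.2700       285.8099
  Σ                     97.6951       289.4354
P = 97.6951; D_Mac = 2.96264 yrs; D_mod = 2.96264/(1+0.0205) = 2.90312 yrs.
ΔP/P ≈ -D_mod · Δy = -2.90312 × (+0.0245) = -0.071127 = -7.1127%.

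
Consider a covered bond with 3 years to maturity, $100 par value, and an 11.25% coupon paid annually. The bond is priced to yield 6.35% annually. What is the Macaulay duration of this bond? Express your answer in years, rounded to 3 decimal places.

2.725 years

Periodic yield y = 0.0635. Discount each cash flow and weight by its year:
  t   CF        PV=CF/(1+0.0635)^t    t·PV
  1        11.25        10.5783        10.5783
  2        11.25         9.9467        19.8933
  3       111.25        92.4885       277.4654
  Σ                    113.0134       307.9370
Price P = Σ PV = 113.0134.
Macaulay duration = Σ(t·PV) / P = 307.9370 / 113.0134 = 2.72478 years.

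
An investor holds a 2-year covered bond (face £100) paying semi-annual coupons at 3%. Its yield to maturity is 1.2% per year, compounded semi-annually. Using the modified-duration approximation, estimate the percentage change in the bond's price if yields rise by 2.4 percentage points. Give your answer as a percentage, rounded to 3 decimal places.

-4.669%

Periodic yield y = 0.006. Modified duration first:
  t   CF        PV=CF/(1+0.006)^t    t·PV
  1         1.50         1.4911         1.4911
  2         1.50         1.4822         2.9643
  3         1.50         1.4733         4.4200
  4       101.50        99.1001       396.4004
  Σ                    103.5466       405.2758
P = 103.5466; D_Mac = 3.91394 half-year periods = 1.95697 yrs; D_mod = 1.95697/(1+0.006) = 1.94530 yrs.
ΔP/P ≈ -D_mod · Δy = -1.94530 × (+0.024) = -0.046687 = -4.6687%.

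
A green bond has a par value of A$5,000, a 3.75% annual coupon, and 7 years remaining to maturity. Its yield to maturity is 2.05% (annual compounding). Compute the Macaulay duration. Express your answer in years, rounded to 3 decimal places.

6.327 years

Periodic yield y = 0.0205. Discount each cash flow and weight by its year:
  t   CF        PV=CF/(1+0.0205)^t    t·PV
  1       187.50       183.7335       183.7335
  2       187.50       180.0426       360.0852
  3       187.50       176.4259       529.2776
  4       187.50       172.8818       691.5271
  5       187.50       169.4089       847.0445
  6       187.50       166.0058       996.0347
  7     5,187.50     4,500.5651    31,503.9556
  Σ                  5,549.0635    35,111.6581
Price P = Σ PV = 5,549.0635.
Macaulay duration = Σ(t·PV) / P = 35,111.6581 / 5,549.0635 = 6.32749 years.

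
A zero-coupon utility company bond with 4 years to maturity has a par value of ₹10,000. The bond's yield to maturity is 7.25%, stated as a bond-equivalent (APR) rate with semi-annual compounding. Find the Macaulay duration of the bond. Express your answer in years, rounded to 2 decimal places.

A zero-coupon bond has a single cash flow at maturity, so its Macaulay duration equals its maturity: 4 years.
(Equivalently: 8 semi-annual periods ÷ 2 = 4 years.)

4.00 years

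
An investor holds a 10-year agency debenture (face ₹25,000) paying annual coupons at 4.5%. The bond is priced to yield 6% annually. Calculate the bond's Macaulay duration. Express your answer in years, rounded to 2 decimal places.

Periodic yield y = 0.06. Discount each cash flow and weight by its year:
  t   CF        PV=CF/(1+0.06)^t    t·PV
  1     1,125.00     1,061.3208     1,061.3208
  2     1,125.00     1,001.2460     2,002.4920
  3     1,125.00       944.5717     2,833.7151
  4     1,125.00       891.1054     3,564.4215
  5     1,125.00       840.6654     4,203.3272
  6     1,125.00       793.0806     4,758.4836
  7     1,125.00       748.1893     5,237.3248
  8     1,125.00       705.8389     5,646.7113
  9     1,125.00       665.8858     5,992.9719
  10   26,125.00    14,588.0635   145,880.6355
  Σ                 22,239.9674   181,181.4037
Price P = Σ PV = 22,239.9674.
Macaulay duration = Σ(t·PV) / P = 181,181.4037 / 22,239.9674 = 8.14666 years.

8.15 years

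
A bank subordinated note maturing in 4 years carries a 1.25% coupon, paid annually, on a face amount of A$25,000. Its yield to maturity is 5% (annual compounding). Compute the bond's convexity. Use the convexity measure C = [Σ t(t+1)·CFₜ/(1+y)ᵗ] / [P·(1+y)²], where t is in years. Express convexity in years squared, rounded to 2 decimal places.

17.66

With y = 0.05:
  t   CF        PV=CF/(1+0.05)^t    t·PV        t(t+1)·PV
  1       312.50       297.6190       297.6190         595.2381
  2       312.50       283.4467       566.8934       1,700.6803
  3       312.50       269.9492       809.8477       3,239.3910
  4    25,312.50    20,824.6564    83,298.6256     416,493.1279
  Σ                 21,675.6714    84,972.9858     422,028.4372
P = 21,675.6714.
Convexity = Σ t(t+1)·PV / [P·(1+y)²] = 422,028.4372 / (21,675.6714 × 1.102500) = 17.65999.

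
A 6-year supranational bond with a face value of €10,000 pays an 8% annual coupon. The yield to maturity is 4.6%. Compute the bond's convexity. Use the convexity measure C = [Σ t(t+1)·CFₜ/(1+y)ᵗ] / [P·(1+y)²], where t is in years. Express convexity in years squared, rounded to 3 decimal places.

30.587

With y = 0.046:
  t   CF        PV=CF/(1+0.046)^t    t·PV        t(t+1)·PV
  1       800.00       764.8184       764.8184       1,529.6367
  2       800.00       731.1839     1,462.3678       4,387.1034
  3       800.00       699.0286     2,097.0857       8,388.3430
  4       800.00       668.2874     2,673.1495      13,365.7473
  5       800.00       638.8981     3,194.4903      19,166.9416
  6    10,800.00     8,245.8162    49,474.8970     346,324.2790
  Σ                 11,748.0324    59,666.8086     393,162.0509
P = 11,748.0324.
Convexity = Σ t(t+1)·PV / [P·(1+y)²] = 393,162.0509 / (11,748.0324 × 1.094116) = 30.58744.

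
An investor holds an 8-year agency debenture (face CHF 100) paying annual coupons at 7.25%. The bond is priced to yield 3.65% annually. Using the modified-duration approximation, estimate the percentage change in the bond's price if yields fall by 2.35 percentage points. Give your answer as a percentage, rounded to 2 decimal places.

Periodic yield y = 0.0365. Modified duration first:
  t   CF        PV=CF/(1+0.0365)^t    t·PV
  1         7.25         6.9947         6.9947
  2         7.25         6.7484        13.4968
  3         7.25         6.5107        19.5322
  4         7.25         6.2815        25.1259
  5         7.25         6.0603        30.3013
  6         7.25         5.8469        35.0811
  7         7.25         5.6410        39.4867
  8       107.25        80.5087       644.0697
  Σ                    124.5921       814.0883
P = 124.5921; D_Mac = 6.53403 yrs; D_mod = 6.53403/(1+0.0365) = 6.30394 yrs.
ΔP/P ≈ -D_mod · Δy = -6.30394 × (-0.0235) = +0.148143 = +14.8143%.

+14.81%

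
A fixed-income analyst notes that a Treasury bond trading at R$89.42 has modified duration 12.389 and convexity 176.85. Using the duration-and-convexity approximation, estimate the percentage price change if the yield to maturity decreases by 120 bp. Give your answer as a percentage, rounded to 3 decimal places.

Duration effect: -D_mod·Δy = -12.389 × (-0.012) = +0.148668
Convexity effect: ½·C·(Δy)² = 0.5 × 176.85 × (-0.012)² = +0.0127332
ΔP/P ≈ +0.148668 + 0.0127332 = +0.1614012
= +16.14012%.

+16.140%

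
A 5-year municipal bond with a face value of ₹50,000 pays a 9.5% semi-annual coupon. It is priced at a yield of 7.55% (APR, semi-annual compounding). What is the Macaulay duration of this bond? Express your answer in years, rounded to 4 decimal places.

4.1333 years

Periodic yield y = 0.03775. Discount each cash flow and weight by its period:
  t   CF        PV=CF/(1+0.03775)^t    t·PV
  1     2,375.00     2,288.6052     2,288.6052
  2     2,375.00     2,205.3531     4,410.7062
  3     2,375.00     2,125.1294     6,375.3883
  4     2,375.00     2,047.8241     8,191.2963
  5     2,375.00     1,973.3308     9,866.6542
  6     2,375.00     1,901.5474    11,409.2846
  7     2,375.00     1,832.3753    12,826.6268
  8     2,375.00     1,765.7194    14,125.7548
  9     2,375.00     1,701.4882    15,313.3936
  10   52,375.00    36,157.3519   361,573.5185
  Σ                 53,998.7247   446,381.2285
Price P = Σ PV = 53,998.7247.
Macaulay duration = Σ(t·PV) / P = 446,381.2285 / 53,998.7247 = 8.26651 half-year periods.
In years: 8.26651 / 2 = 4.13326 years.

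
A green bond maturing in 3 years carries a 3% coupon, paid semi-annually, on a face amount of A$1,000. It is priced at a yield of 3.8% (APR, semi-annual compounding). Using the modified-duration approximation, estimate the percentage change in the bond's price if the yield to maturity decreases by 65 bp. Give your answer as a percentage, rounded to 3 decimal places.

Periodic yield y = 0.019. Modified duration first:
  t   CF        PV=CF/(1+0.019)^t    t·PV
  1        15.00        14.7203        14.7203
  2        15.00        14.4458        28.8917
  3        15.00        14.1765        42.5295
  4        15.00        13.9122        55.6486
  5        15.00        13.6528        68.2638
  6     1,015.00       906.6109     5,439.6654
  Σ                    977.5185     5,649.7193
P = 977.5185; D_Mac = 5.77965 half-year periods = 2.88983 yrs; D_mod = 2.88983/(1+0.019) = 2.83594 yrs.
ΔP/P ≈ -D_mod · Δy = -2.83594 × (-0.0065) = +0.018434 = +1.8434%.

+1.843%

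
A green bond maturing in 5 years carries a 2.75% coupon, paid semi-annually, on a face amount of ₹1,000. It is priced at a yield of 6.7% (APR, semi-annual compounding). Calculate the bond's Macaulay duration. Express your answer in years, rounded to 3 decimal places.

4.671 years

Periodic yield y = 0.0335. Discount each cash flow and weight by its period:
  t   CF        PV=CF/(1+0.0335)^t    t·PV
  1        13.75        13.3043        13.3043
  2        13.75        12.8731        25.7461
  3        13.75        12.4558        37.3674
  4        13.75        12.0520        48.2082
  5        13.75        11.6614        58.3069
  6        13.75        11.2834        67.7004
  7        13.75        10.9177        76.4236
  8        13.75        10.5638        84.5101
  9        13.75        10.2214        91.9922
  10    1,013.75       729.1654     7,291.6541
  Σ                    834.4982     7,795.2133
Price P = Σ PV = 834.4982.
Macaulay duration = Σ(t·PV) / P = 7,795.2133 / 834.4982 = 9.34120 half-year periods.
In years: 9.34120 / 2 = 4.67060 years.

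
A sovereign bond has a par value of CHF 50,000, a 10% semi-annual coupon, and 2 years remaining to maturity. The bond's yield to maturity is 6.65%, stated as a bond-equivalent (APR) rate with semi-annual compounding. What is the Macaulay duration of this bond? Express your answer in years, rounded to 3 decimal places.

1.866 years

Periodic yield y = 0.03325. Discount each cash flow and weight by its period:
  t   CF        PV=CF/(1+0.03325)^t    t·PV
  1     2,500.00     2,419.5500     2,419.5500
  2     2,500.00     2,341.6888     4,683.3776
  3     2,500.00     2,266.3332     6,798.9997
  4    52,500.00    46,061.4545   184,245.8179
  Σ                 53,089.0265   198,147.7452
Price P = Σ PV = 53,089.0265.
Macaulay duration = Σ(t·PV) / P = 198,147.7452 / 53,089.0265 = 3.73237 half-year periods.
In years: 3.73237 / 2 = 1.86618 years.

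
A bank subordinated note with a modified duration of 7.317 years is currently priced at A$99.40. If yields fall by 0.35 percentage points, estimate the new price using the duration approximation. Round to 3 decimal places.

A$101.946

Duration approximation: ΔP/P ≈ -D_mod · Δy = -7.317 × (-0.0035) = +0.0256095.
New price ≈ 99.40 × (1 + 0.0256095) = 101.9455843.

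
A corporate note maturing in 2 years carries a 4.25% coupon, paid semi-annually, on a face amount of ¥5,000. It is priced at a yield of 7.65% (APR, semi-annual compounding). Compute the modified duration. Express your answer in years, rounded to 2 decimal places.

1.86 years

Periodic yield y = 0.03825. First find Macaulay duration:
  t   CF        PV=CF/(1+0.03825)^t    t·PV
  1       106.25       102.3357       102.3357
  2       106.25        98.5655       197.1311
  3       106.25        94.9343       284.8029
  4     5,106.25     4,394.3467    17,577.3867
  Σ                  4,690.1821    18,161.6563
P = 4,690.1821; Macaulay duration = 18,161.6563 / 4,690.1821 = 3.87227 half-year periods = 1.93614 years.
Modified duration = D_Mac / (1 + y) = 1.93614 / 1.03825 = 1.86481 years.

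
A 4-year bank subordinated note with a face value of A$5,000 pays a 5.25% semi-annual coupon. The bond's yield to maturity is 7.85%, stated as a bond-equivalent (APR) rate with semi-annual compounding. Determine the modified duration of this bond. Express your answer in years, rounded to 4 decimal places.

3.5028 years

Periodic yield y = 0.03925. First find Macaulay duration:
  t   CF        PV=CF/(1+0.03925)^t    t·PV
  1       131.25       126.2930       126.2930
  2       131.25       121.5232       243.0464
  3       131.25       116.9336       350.8007
  4       131.25       112.5173       450.0691
  5       131.25       108.2678       541.3388
  6       131.25       104.1787       625.0725
  7       131.25       100.2442       701.7091
  8     5,131.25     3,771.0554    30,168.4430
  Σ                  4,561.0131    33,206.7725
P = 4,561.0131; Macaulay duration = 33,206.7725 / 4,561.0131 = 7.28057 half-year periods = 3.64028 years.
Modified duration = D_Mac / (1 + y) = 3.64028 / 1.03925 = 3.50280 years.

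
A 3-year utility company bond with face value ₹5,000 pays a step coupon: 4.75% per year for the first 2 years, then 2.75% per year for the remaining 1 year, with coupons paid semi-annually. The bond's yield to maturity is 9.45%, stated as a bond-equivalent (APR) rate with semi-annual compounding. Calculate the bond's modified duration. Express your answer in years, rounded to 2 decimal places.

2.69 years

Periodic yield y = 0.04725. First find Macaulay duration:
  t   CF        PV=CF/(1+0.04725)^t    t·PV
  1       118.75       113.3922       113.3922
  2       118.75       108.2762       216.5523
  3       118.75       103.3909       310.1728
  4       118.75        98.7261       394.9045
  5        68.75        54.5784       272.8920
  6     5,068.75     3,842.3654    23,054.1921
  Σ                  4,320.7292    24,362.1061
P = 4,320.7292; Macaulay duration = 24,362.1061 / 4,320.7292 = 5.63842 half-year periods = 2.81921 years.
Modified duration = D_Mac / (1 + y) = 2.81921 / 1.04725 = 2.69201 years.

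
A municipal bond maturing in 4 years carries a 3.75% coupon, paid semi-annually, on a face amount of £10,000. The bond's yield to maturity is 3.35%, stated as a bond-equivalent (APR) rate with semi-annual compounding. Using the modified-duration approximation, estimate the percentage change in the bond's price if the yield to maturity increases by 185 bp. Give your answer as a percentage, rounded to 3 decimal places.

-6.830%

Periodic yield y = 0.01675. Modified duration first:
  t   CF        PV=CF/(1+0.01675)^t    t·PV
  1       187.50       184.4111       184.4111
  2       187.50       181.3731       362.7462
  3       187.50       178.3852       535.1555
  4       187.50       175.4464       701.7857
  5       187.50       172.5561       862.7806
  6       187.50       169.7134     1,018.2805
  7       187.50       166.9176     1,168.4229
  8    10,187.50     8,919.7806    71,358.2450
  Σ                 10,148.5835    76,191.8275
P = 10,148.5835; D_Mac = 7.50763 half-year periods = 3.75382 yrs; D_mod = 3.75382/(1+0.01675) = 3.69198 yrs.
ΔP/P ≈ -D_mod · Δy = -3.69198 × (+0.0185) = -0.068302 = -6.8302%.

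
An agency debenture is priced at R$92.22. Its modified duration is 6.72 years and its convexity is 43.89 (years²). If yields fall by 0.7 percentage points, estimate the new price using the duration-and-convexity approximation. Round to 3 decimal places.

R$96.657

Duration effect: -D_mod·Δy = -6.72 × (-0.007) = +0.047040
Convexity effect: ½·C·(Δy)² = 0.5 × 43.89 × (-0.007)² = +0.001075305
ΔP/P ≈ +0.047040 + 0.001075305 = +0.048115305
New price ≈ 92.22 × (1 + 0.048115305) = 96.6571934271.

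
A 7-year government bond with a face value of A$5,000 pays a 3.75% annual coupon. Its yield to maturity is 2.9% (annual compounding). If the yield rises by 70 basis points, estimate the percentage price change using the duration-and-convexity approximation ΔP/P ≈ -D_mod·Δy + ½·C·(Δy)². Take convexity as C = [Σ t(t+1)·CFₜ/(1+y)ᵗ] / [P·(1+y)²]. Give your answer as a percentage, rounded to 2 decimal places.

With y = 0.029:
  t   CF        PV=CF/(1+0.029)^t    t·PV        t(t+1)·PV
  1       187.50       182.2157       182.2157         364.4315
  2       187.50       177.0804       354.1608       1,062.4825
  3       187.50       172.0898       516.2694       2,065.0777
  4       187.50       167.2399       668.9594       3,344.7970
  5       187.50       162.5266       812.6329       4,875.7974
  6       187.50       157.9461       947.6769       6,633.7380
  7     5,187.50     4,246.6893    29,726.8250     237,814.6000
  Σ                  5,265.7878    33,208.7401     256,160.9240
P = 5,265.7878; D_Mac = 6.30651 yrs; D_mod = 6.12877 yrs; C = 45.94294.
Duration effect: -6.12877 × (+0.007) = -0.042901
Convexity effect: 0.5 × 45.94294 × (0.007)² = +0.0011256
ΔP/P ≈ -0.042901 + 0.0011256 = -0.041776 = -4.1776%.

-4.18%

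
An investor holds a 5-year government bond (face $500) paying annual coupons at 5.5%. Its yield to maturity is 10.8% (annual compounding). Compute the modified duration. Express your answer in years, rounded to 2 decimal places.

Periodic yield y = 0.108. First find Macaulay duration:
  t   CF        PV=CF/(1+0.108)^t    t·PV
  1        27.50        24.8195        24.8195
  2        27.50        22.4003        44.8005
  3        27.50        20.2168        60.6505
  4        27.50        18.2463        72.9850
  5       527.50       315.8811     1,579.4056
  Σ                    401.5640     1,782.6611
P = 401.5640; Macaulay duration = 1,782.6611 / 401.5640 = 4.43930 years.
Modified duration = D_Mac / (1 + y) = 4.43930 / 1.108 = 4.00658 years.

4.01 years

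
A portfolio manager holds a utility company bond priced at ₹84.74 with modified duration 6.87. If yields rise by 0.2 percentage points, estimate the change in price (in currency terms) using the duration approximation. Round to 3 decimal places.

Duration approximation: ΔP/P ≈ -D_mod · Δy = -6.87 × (+0.002) = -0.013740.
ΔP ≈ 84.74 × (-0.013740) = -1.1643276.

-₹1.164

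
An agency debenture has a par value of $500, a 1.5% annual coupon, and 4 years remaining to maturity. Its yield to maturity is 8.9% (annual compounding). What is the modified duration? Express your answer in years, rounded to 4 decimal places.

Periodic yield y = 0.089. First find Macaulay duration:
  t   CF        PV=CF/(1+0.089)^t    t·PV
  1         7.50         6.8871         6.8871
  2         7.50         6.3242        12.6484
  3         7.50         5.8073        17.4220
  4       507.50       360.8482     1,443.3927
  Σ                    379.8668     1,480.3502
P = 379.8668; Macaulay duration = 1,480.3502 / 379.8668 = 3.89702 years.
Modified duration = D_Mac / (1 + y) = 3.89702 / 1.089 = 3.57854 years.

3.5785 years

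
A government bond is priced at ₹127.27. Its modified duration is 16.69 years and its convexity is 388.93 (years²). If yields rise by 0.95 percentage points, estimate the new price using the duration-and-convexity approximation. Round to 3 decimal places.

₹109.324

Duration effect: -D_mod·Δy = -16.69 × (+0.0095) = -0.158555
Convexity effect: ½·C·(Δy)² = 0.5 × 388.93 × (0.0095)² = +0.01755046625
ΔP/P ≈ -0.158555 + 0.01755046625 = -0.14100453375
New price ≈ 127.27 × (1 - 0.14100453375) = 109.3243529896375.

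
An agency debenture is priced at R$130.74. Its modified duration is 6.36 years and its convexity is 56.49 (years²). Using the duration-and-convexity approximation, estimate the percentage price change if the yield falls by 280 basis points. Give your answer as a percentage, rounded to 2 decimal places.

+20.02%

Duration effect: -D_mod·Δy = -6.36 × (-0.028) = +0.178080
Convexity effect: ½·C·(Δy)² = 0.5 × 56.49 × (-0.028)² = +0.02214408
ΔP/P ≈ +0.178080 + 0.02214408 = +0.20022408
= +20.022408%.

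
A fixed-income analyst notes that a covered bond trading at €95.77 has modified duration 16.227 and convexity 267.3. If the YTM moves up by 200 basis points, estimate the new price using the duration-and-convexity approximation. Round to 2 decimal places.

€69.81

Duration effect: -D_mod·Δy = -16.227 × (+0.02) = -0.324540
Convexity effect: ½·C·(Δy)² = 0.5 × 267.3 × (0.02)² = +0.0534600
ΔP/P ≈ -0.324540 + 0.0534600 = -0.271080
New price ≈ 95.77 × (1 - 0.271080) = 69.8086684.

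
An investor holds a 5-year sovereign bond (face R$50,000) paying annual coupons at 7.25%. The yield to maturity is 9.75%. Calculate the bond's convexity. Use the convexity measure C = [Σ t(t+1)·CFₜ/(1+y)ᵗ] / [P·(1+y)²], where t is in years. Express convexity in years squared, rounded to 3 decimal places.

With y = 0.0975:
  t   CF        PV=CF/(1+0.0975)^t    t·PV        t(t+1)·PV
  1     3,625.00     3,302.9613     3,302.9613       6,605.9226
  2     3,625.00     3,009.5319     6,019.0638      18,057.1915
  3     3,625.00     2,742.1703     8,226.5109      32,906.0437
  4     3,625.00     2,498.5606     9,994.2426      49,971.2129
  5    53,625.00    33,677.8734   168,389.3672   1,010,336.2034
  Σ                 45,231.0976   195,932.1458   1,117,876.5740
P = 45,231.0976.
Convexity = Σ t(t+1)·PV / [P·(1+y)²] = 1,117,876.5740 / (45,231.0976 × 1.204506) = 20.51860.

20.519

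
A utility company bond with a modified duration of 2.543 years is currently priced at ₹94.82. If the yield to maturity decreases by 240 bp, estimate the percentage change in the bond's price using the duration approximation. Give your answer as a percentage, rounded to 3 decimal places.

+6.103%

Duration approximation: ΔP/P ≈ -D_mod · Δy = -2.543 × (-0.024) = +0.061032.
As a percentage: +6.1032%.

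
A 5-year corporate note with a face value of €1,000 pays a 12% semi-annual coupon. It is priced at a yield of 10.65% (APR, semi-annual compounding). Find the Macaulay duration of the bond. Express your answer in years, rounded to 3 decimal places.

Periodic yield y = 0.05325. Discount each cash flow and weight by its period:
  t   CF        PV=CF/(1+0.05325)^t    t·PV
  1        60.00        56.9665        56.9665
  2        60.00        54.0864       108.1729
  3        60.00        51.3519       154.0558
  4        60.00        48.7557       195.0228
  5        60.00        46.2907       231.4536
  6        60.00        43.9504       263.7022
  7        60.00        41.7283       292.0983
  8        60.00        39.6186       316.9491
  9        60.00        37.6156       338.5404
  10    1,060.00       630.9445     6,309.4454
  Σ                  1,051.3088     8,266.4070
Price P = Σ PV = 1,051.3088.
Macaulay duration = Σ(t·PV) / P = 8,266.4070 / 1,051.3088 = 7.86297 half-year periods.
In years: 7.86297 / 2 = 3.93148 years.

3.931 years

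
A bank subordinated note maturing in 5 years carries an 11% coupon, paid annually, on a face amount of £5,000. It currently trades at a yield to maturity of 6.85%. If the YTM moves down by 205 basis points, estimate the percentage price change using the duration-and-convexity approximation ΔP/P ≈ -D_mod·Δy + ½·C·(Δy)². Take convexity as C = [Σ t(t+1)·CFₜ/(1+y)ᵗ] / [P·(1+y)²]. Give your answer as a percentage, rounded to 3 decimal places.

+8.442%

With y = 0.0685:
  t   CF        PV=CF/(1+0.0685)^t    t·PV        t(t+1)·PV
  1       550.00       514.7403       514.7403       1,029.4806
  2       550.00       481.7410       963.4821       2,890.4462
  3       550.00       450.8573     1,352.5719       5,410.2877
  4       550.00       421.9535     1,687.8140       8,439.0698
  5     5,550.00     3,984.9268    19,924.6341     119,547.8047
  Σ                  5,854.2189    24,443.2423     137,317.0889
P = 5,854.2189; D_Mac = 4.17532 yrs; D_mod = 3.90765 yrs; C = 20.54502.
Duration effect: -3.90765 × (-0.0205) = +0.080107
Convexity effect: 0.5 × 20.54502 × (-0.0205)² = +0.0043170
ΔP/P ≈ +0.080107 + 0.0043170 = +0.084424 = +8.4424%.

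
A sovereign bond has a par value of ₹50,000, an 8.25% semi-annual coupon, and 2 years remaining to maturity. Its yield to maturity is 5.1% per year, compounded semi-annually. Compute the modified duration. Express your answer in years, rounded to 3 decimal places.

1.841 years

Periodic yield y = 0.0255. First find Macaulay duration:
  t   CF        PV=CF/(1+0.0255)^t    t·PV
  1     2,062.50     2,011.2140     2,011.2140
  2     2,062.50     1,961.2034     3,922.4067
  3     2,062.50     1,912.4362     5,737.3087
  4    52,062.50    47,074.1362   188,296.5450
  Σ                 52,958.9899   199,967.4744
P = 52,958.9899; Macaulay duration = 199,967.4744 / 52,958.9899 = 3.77589 half-year periods = 1.88795 years.
Modified duration = D_Mac / (1 + y) = 1.88795 / 1.0255 = 1.84100 years.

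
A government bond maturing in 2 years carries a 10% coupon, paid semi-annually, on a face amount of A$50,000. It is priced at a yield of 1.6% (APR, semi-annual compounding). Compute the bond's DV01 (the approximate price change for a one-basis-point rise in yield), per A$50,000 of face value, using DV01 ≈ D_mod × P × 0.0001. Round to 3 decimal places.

Periodic yield y = 0.008.
  t   CF        PV=CF/(1+0.008)^t    t·PV
  1     2,500.00     2,480.1587     2,480.1587
  2     2,500.00     2,460.4749     4,920.9499
  3     2,500.00     2,440.9474     7,322.8421
  4    52,500.00    50,853.0698   203,412.2793
  Σ                 58,234.6508   218,136.2300
P = 58,234.6508; D_Mac = 3.74582 half-year periods = 1.87291 yrs; D_mod = 1.85804 yrs.
DV01 ≈ 1.85804 × 58,234.6508 × 0.0001 = 10.820250.

A$10.820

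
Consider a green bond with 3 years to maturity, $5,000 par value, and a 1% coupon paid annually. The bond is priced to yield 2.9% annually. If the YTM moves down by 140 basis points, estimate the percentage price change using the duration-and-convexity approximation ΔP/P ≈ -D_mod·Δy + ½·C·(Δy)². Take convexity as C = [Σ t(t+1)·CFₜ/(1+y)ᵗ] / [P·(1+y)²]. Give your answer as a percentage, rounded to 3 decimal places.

+4.150%

With y = 0.029:
  t   CF        PV=CF/(1+0.029)^t    t·PV        t(t+1)·PV
  1        50.00        48.5909        48.5909          97.1817
  2        50.00        47.2214        94.4429         283.3287
  3     5,050.00     4,634.9521    13,904.8564      55,619.4257
  Σ                  4,730.7644    14,047.8902      55,999.9360
P = 4,730.7644; D_Mac = 2.96948 yrs; D_mod = 2.88579 yrs; C = 11.17958.
Duration effect: -2.88579 × (-0.014) = +0.040401
Convexity effect: 0.5 × 11.17958 × (-0.014)² = +0.0010956
ΔP/P ≈ +0.040401 + 0.0010956 = +0.041497 = +4.1497%.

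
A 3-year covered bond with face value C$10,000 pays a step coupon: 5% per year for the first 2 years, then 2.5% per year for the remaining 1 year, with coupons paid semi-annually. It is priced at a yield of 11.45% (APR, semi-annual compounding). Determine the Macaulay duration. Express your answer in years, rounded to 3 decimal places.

Periodic yield y = 0.05725. Discount each cash flow and weight by its period:
  t   CF        PV=CF/(1+0.05725)^t    t·PV
  1       250.00       236.4625       236.4625
  2       250.00       223.6581       447.3162
  3       250.00       211.5470       634.6411
  4       250.00       200.0918       800.3671
  5       125.00        94.6284       473.1421
  6    10,125.00     7,249.8475    43,499.0848
  Σ                  8,216.2353    46,091.0137
Price P = Σ PV = 8,216.2353.
Macaulay duration = Σ(t·PV) / P = 46,091.0137 / 8,216.2353 = 5.60975 half-year periods.
In years: 5.60975 / 2 = 2.80487 years.

2.805 years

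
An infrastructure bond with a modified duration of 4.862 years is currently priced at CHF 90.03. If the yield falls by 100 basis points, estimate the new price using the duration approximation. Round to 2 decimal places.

CHF 94.41

Duration approximation: ΔP/P ≈ -D_mod · Δy = -4.862 × (-0.01) = +0.048620.
New price ≈ 90.03 × (1 + 0.048620) = 94.4072586.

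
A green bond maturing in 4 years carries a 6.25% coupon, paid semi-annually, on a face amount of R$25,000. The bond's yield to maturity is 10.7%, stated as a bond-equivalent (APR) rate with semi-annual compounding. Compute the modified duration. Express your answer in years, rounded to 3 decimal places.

3.381 years

Periodic yield y = 0.0535. First find Macaulay duration:
  t   CF        PV=CF/(1+0.0535)^t    t·PV
  1       781.25       741.5757       741.5757
  2       781.25       703.9162     1,407.8324
  3       781.25       668.1691     2,004.5074
  4       781.25       634.2374     2,536.9497
  5       781.25       602.0289     3,010.1444
  6       781.25       571.4560     3,428.7360
  7       781.25       542.4357     3,797.0498
  8    25,781.25    16,991.3408   135,930.7264
  Σ                 21,455.1598   152,857.5218
P = 21,455.1598; Macaulay duration = 152,857.5218 / 21,455.1598 = 7.12451 half-year periods = 3.56226 years.
Modified duration = D_Mac / (1 + y) = 3.56226 / 1.0535 = 3.38135 years.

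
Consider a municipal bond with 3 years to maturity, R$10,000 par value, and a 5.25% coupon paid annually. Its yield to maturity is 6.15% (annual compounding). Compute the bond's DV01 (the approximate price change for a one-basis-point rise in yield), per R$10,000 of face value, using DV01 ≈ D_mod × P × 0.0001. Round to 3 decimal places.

Periodic yield y = 0.0615.
  t   CF        PV=CF/(1+0.0615)^t    t·PV
  1       525.00       494.5831       494.5831
  2       525.00       465.9285       931.8571
  3    10,525.00     8,799.5833    26,398.7500
  Σ                  9,760.0950    27,825.1902
P = 9,760.0950; D_Mac = 2.85091 yrs; D_mod = 2.68574 yrs.
DV01 ≈ 2.68574 × 9,760.0950 × 0.0001 = 2.621309.

R$2.621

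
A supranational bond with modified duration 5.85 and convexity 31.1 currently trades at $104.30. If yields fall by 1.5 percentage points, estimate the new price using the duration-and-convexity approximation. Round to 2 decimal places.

Duration effect: -D_mod·Δy = -5.85 × (-0.015) = +0.087750
Convexity effect: ½·C·(Δy)² = 0.5 × 31.1 × (-0.015)² = +0.00349875
ΔP/P ≈ +0.087750 + 0.00349875 = +0.09124875
New price ≈ 104.30 × (1 + 0.09124875) = 113.817244625.

$113.82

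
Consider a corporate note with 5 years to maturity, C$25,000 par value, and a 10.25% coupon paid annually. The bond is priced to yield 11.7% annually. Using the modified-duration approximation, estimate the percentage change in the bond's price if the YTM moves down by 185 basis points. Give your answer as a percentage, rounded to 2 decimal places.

Periodic yield y = 0.117. Modified duration first:
  t   CF        PV=CF/(1+0.117)^t    t·PV
  1     2,562.50     2,294.0913     2,294.0913
  2     2,562.50     2,053.7971     4,107.5941
  3     2,562.50     1,838.6724     5,516.0172
  4     2,562.50     1,646.0809     6,584.3237
  5    27,562.50    15,850.8568    79,254.2838
  Σ                 23,683.4984    97,756.3101
P = 23,683.4984; D_Mac = 4.12761 yrs; D_mod = 4.12761/(1+0.117) = 3.69527 yrs.
ΔP/P ≈ -D_mod · Δy = -3.69527 × (-0.0185) = +0.068362 = +6.8362%.

+6.84%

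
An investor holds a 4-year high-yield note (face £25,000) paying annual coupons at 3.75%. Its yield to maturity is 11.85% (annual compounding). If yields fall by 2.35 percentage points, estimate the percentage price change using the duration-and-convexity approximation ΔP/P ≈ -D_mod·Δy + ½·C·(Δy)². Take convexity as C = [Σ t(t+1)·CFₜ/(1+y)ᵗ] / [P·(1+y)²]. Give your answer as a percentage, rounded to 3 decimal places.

+8.287%

With y = 0.1185:
  t   CF        PV=CF/(1+0.1185)^t    t·PV        t(t+1)·PV
  1       937.50       838.1761       838.1761       1,676.3523
  2       937.50       749.3752     1,498.7503       4,496.2510
  3       937.50       669.9823     2,009.9468       8,039.7873
  4    25,937.50    16,572.3524    66,289.4097     331,447.0485
  Σ                 18,829.8860    70,636.2830     345,659.4390
P = 18,829.8860; D_Mac = 3.75129 yrs; D_mod = 3.35385 yrs; C = 14.67333.
Duration effect: -3.35385 × (-0.0235) = +0.078816
Convexity effect: 0.5 × 14.67333 × (-0.0235)² = +0.0040517
ΔP/P ≈ +0.078816 + 0.0040517 = +0.082867 = +8.2867%.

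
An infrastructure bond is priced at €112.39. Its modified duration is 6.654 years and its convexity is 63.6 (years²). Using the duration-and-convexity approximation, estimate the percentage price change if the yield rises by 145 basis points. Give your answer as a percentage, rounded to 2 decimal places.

-8.98%

Duration effect: -D_mod·Δy = -6.654 × (+0.0145) = -0.096483
Convexity effect: ½·C·(Δy)² = 0.5 × 63.6 × (0.0145)² = +0.00668595
ΔP/P ≈ -0.096483 + 0.00668595 = -0.08979705
= -8.979705%.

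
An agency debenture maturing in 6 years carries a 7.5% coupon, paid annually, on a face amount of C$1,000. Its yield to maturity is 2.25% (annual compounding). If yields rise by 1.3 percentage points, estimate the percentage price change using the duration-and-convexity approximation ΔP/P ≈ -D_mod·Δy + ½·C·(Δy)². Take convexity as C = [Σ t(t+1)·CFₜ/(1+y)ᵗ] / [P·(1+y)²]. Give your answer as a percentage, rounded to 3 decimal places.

With y = 0.0225:
  t   CF        PV=CF/(1+0.0225)^t    t·PV        t(t+1)·PV
  1        75.00        73.3496        73.3496         146.6993
  2        75.00        71.7356       143.4712         430.4135
  3        75.00        70.1570       210.4711         841.8846
  4        75.00        68.6133       274.4530       1,372.2650
  5        75.00        67.1034       335.5171       2,013.1027
  6     1,075.00       940.6511     5,643.9066      39,507.3459
  Σ                  1,291.6100     6,681.1686      44,311.7110
P = 1,291.6100; D_Mac = 5.17274 yrs; D_mod = 5.05892 yrs; C = 32.81410.
Duration effect: -5.05892 × (+0.013) = -0.065766
Convexity effect: 0.5 × 32.81410 × (0.013)² = +0.0027728
ΔP/P ≈ -0.065766 + 0.0027728 = -0.062993 = -6.2993%.

-6.299%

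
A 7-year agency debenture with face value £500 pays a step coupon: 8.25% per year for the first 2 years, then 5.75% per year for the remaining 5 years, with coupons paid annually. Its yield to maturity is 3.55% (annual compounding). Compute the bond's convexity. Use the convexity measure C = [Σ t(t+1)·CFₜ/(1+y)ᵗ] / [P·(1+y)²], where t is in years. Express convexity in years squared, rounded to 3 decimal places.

With y = 0.0355:
  t   CF        PV=CF/(1+0.0355)^t    t·PV        t(t+1)·PV
  1        41.25        39.8358        39.8358          79.6717
  2        41.25        38.4701        76.9403         230.8208
  3        28.75        25.8933        77.6799         310.7197
  4        28.75        25.0056       100.0224         500.1122
  5        28.75        24.1483       120.7417         724.4503
  6        28.75        23.3205       139.9228         979.4596
  7       528.75       414.1900     2,899.3303      23,194.6426
  Σ                    590.8637     3,454.4733      26,019.8768
P = 590.8637.
Convexity = Σ t(t+1)·PV / [P·(1+y)²] = 26,019.8768 / (590.8637 × 1.072260) = 41.06934.

41.069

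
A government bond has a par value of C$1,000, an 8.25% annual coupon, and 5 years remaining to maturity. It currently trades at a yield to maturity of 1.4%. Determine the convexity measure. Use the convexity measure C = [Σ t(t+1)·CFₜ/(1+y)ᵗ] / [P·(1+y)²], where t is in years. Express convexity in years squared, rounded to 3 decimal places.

24.486

With y = 0.014:
  t   CF        PV=CF/(1+0.014)^t    t·PV        t(t+1)·PV
  1        82.50        81.3609        81.3609         162.7219
  2        82.50        80.2376       160.4752         481.4257
  3        82.50        79.1298       237.3894         949.5576
  4        82.50        78.0373       312.1491       1,560.7456
  5     1,082.50     1,009.8064     5,049.0321      30,294.1928
  Σ                  1,328.5721     5,840.4068      33,448.6436
P = 1,328.5721.
Convexity = Σ t(t+1)·PV / [P·(1+y)²] = 33,448.6436 / (1,328.5721 × 1.028196) = 24.48598.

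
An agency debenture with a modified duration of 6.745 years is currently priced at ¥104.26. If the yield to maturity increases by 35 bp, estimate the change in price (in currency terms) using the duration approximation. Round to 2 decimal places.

Duration approximation: ΔP/P ≈ -D_mod · Δy = -6.745 × (+0.0035) = -0.0236075.
ΔP ≈ 104.26 × (-0.0236075) = -2.46131795.

-¥2.46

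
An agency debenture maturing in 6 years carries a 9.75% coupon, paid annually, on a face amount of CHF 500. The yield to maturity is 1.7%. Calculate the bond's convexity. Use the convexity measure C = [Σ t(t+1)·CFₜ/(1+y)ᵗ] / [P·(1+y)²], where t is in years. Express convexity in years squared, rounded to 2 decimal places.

With y = 0.017:
  t   CF        PV=CF/(1+0.017)^t    t·PV        t(t+1)·PV
  1        48.75        47.9351        47.9351          95.8702
  2        48.75        47.1338        94.2677         282.8030
  3        48.75        46.3459       139.0378         556.1514
  4        48.75        45.5712       182.2849         911.4247
  5        48.75        44.8095       224.0474       1,344.2842
  6       548.75       495.9625     2,975.7748      20,830.4238
  Σ                    727.7581     3,663.3478      24,020.9573
P = 727.7581.
Convexity = Σ t(t+1)·PV / [P·(1+y)²] = 24,020.9573 / (727.7581 × 1.034289) = 31.91254.

31.91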